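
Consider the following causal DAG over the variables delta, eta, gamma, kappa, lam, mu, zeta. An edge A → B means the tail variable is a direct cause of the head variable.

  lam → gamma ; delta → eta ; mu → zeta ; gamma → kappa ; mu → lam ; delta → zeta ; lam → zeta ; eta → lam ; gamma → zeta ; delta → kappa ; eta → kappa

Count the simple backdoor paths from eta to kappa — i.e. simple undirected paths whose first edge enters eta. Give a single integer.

4

A backdoor path from eta to kappa is any simple undirected path whose first edge points into eta (i.e. leaves eta via a parent).
Parents of eta: {delta}.
Enumerating:
  P1: eta <- delta -> zeta <- mu -> lam -> gamma -> kappa
  P2: eta <- delta -> zeta <- lam -> gamma -> kappa
  P3: eta <- delta -> zeta <- gamma -> kappa
  P4: eta <- delta -> kappa
That exhausts the simple backdoor paths. Count: 4.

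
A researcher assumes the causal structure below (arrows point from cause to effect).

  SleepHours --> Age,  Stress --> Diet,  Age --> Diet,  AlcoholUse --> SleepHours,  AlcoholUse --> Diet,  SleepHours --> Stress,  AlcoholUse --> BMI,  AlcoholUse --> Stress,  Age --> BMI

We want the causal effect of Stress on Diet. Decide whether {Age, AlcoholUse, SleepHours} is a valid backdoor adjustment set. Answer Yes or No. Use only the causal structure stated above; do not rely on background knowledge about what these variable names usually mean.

Backdoor paths from Stress to Diet (paths whose first edge points into Stress):
  P1: Stress <- AlcoholUse -> SleepHours -> Age -> Diet
  P2: Stress <- AlcoholUse -> Diet
  P3: Stress <- AlcoholUse -> BMI <- Age -> Diet
  P4: Stress <- SleepHours <- AlcoholUse -> Diet
  P5: Stress <- SleepHours <- AlcoholUse -> BMI <- Age -> Diet
  P6: Stress <- SleepHours -> Age -> Diet
  P7: Stress <- SleepHours -> Age -> BMI <- AlcoholUse -> Diet
Condition 1 (no descendant of Stress in the set): holds — descendants of Stress are {Diet}; none are in {Age, AlcoholUse, SleepHours}.
Condition 2 (every backdoor path blocked by {Age, AlcoholUse, SleepHours}):
  P1: blocked at fork node AlcoholUse ∈ conditioning set.
  P2: blocked at fork node AlcoholUse ∈ conditioning set.
  P3: blocked at fork node AlcoholUse ∈ conditioning set.
  P4: blocked at chain node SleepHours ∈ conditioning set.
  P5: blocked at chain node SleepHours ∈ conditioning set.
  P6: blocked at fork node SleepHours ∈ conditioning set.
  P7: blocked at fork node SleepHours ∈ conditioning set.
{Age, AlcoholUse, SleepHours} satisfies the backdoor criterion.

Yes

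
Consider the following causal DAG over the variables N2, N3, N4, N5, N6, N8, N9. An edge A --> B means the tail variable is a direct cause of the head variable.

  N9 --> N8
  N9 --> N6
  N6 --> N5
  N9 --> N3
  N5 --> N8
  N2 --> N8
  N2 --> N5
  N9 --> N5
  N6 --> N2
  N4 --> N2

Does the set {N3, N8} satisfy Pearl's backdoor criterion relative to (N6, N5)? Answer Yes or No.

Backdoor paths from N6 to N5 (paths whose first edge points into N6):
  P1: N6 <- N9 -> N5
  P2: N6 <- N9 -> N8 <- N2 -> N5
  P3: N6 <- N9 -> N8 <- N5
Condition 1 (no descendant of N6 in the set): FAILS — N8 is a descendant of N6.
Condition 2 (every backdoor path blocked by {N3, N8}):
  P1: open — no interior node is in the conditioning set.
  P2: open — collider(s) N8 are conditioned on (or have a conditioned descendant) and no non-collider on the path is in the set.
  P3: open — collider(s) N8 are conditioned on (or have a conditioned descendant) and no non-collider on the path is in the set.
{N3, N8} does not satisfy the backdoor criterion.

No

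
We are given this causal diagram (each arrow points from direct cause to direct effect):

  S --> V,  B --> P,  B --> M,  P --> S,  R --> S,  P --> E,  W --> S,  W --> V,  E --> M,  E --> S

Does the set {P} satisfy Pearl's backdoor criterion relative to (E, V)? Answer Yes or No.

Yes

Backdoor paths from E to V (paths whose first edge points into E):
  P1: E <- P -> S <- W -> V
  P2: E <- P -> S -> V
Condition 1 (no descendant of E in the set): holds — descendants of E are {M, S, V}; none are in {P}.
Condition 2 (every backdoor path blocked by {P}):
  P1: blocked at fork node P ∈ conditioning set.
  P2: blocked at fork node P ∈ conditioning set.
{P} satisfies the backdoor criterion.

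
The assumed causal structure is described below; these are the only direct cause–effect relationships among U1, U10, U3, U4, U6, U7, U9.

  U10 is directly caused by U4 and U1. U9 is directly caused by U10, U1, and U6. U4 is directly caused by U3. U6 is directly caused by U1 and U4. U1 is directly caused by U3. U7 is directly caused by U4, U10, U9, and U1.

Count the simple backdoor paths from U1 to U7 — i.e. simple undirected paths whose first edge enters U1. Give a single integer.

A backdoor path from U1 to U7 is any simple undirected path whose first edge points into U1 (i.e. leaves U1 via a parent).
Parents of U1: {U3}.
Enumerating:
  P1: U1 <- U3 -> U4 -> U6 -> U9 <- U10 -> U7
  P2: U1 <- U3 -> U4 -> U6 -> U9 -> U7
  P3: U1 <- U3 -> U4 -> U10 -> U9 -> U7
  P4: U1 <- U3 -> U4 -> U10 -> U7
  P5: U1 <- U3 -> U4 -> U7
That exhausts the simple backdoor paths. Count: 5.

5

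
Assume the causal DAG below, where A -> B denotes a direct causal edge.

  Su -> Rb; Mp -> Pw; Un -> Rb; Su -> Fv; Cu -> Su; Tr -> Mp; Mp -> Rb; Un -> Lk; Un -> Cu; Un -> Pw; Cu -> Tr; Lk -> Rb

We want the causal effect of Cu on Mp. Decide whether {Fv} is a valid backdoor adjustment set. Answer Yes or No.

No

Backdoor paths from Cu to Mp (paths whose first edge points into Cu):
  P1: Cu <- Un -> Lk -> Rb <- Mp
  P2: Cu <- Un -> Rb <- Mp
  P3: Cu <- Un -> Pw <- Mp
Condition 1 (no descendant of Cu in the set): FAILS — Fv is a descendant of Cu.
Condition 2 (every backdoor path blocked by {Fv}):
  P1: blocked at collider Rb (neither it nor any descendant is in the conditioning set).
  P2: blocked at collider Rb (neither it nor any descendant is in the conditioning set).
  P3: blocked at collider Pw (neither it nor any descendant is in the conditioning set).
{Fv} does not satisfy the backdoor criterion.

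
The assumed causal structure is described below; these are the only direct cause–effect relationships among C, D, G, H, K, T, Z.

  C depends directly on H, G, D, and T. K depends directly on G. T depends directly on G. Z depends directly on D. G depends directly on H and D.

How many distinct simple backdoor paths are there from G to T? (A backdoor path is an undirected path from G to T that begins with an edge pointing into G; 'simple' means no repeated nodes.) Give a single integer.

2

A backdoor path from G to T is any simple undirected path whose first edge points into G (i.e. leaves G via a parent).
Parents of G: {D, H}.
Enumerating:
  P1: G <- H -> C <- T
  P2: G <- D -> C <- T
That exhausts the simple backdoor paths. Count: 2.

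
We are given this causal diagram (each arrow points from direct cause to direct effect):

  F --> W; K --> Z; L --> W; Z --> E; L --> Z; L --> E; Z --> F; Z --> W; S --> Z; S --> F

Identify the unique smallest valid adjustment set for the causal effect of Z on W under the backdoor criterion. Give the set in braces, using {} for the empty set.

{L, S}

Variables eligible for adjustment (non-descendants of Z, excluding Z and W): {K, L, S}.
Backdoor paths from Z to W:
  P1: Z <- L -> W
  P2: Z <- S -> F -> W
The empty set is not sufficient: P1 (Z <- L -> W) has no collider blocking it and no conditioned non-collider, so it is open.
Try {L, S}:
  P1: blocked at fork node L ∈ conditioning set.
  P2: blocked at fork node S ∈ conditioning set.
{L, S} contains no descendant of Z and blocks every backdoor path.
Every element of {L, S} is needed (dropping L leaves P1 open; dropping S leaves P2 open), so no proper subset is valid.
Among all size-2 subsets of the eligible variables, only {L, S} blocks every backdoor path, so it is the unique smallest valid adjustment set.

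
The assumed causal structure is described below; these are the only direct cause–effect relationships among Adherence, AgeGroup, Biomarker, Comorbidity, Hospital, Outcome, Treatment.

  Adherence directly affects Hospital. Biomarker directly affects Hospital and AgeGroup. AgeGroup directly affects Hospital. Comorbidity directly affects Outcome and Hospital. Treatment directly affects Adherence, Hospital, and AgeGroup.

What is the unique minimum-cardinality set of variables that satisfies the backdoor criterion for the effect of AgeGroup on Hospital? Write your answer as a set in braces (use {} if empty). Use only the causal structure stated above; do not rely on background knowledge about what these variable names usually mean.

Variables eligible for adjustment (non-descendants of AgeGroup, excluding AgeGroup and Hospital): {Adherence, Biomarker, Comorbidity, Outcome, Treatment}.
Backdoor paths from AgeGroup to Hospital:
  P1: AgeGroup <- Treatment -> Adherence -> Hospital
  P2: AgeGroup <- Treatment -> Hospital
  P3: AgeGroup <- Biomarker -> Hospital
The empty set is not sufficient: P1 (AgeGroup <- Treatment -> Adherence -> Hospital) has no collider blocking it and no conditioned non-collider, so it is open.
Try {Biomarker, Treatment}:
  P1: blocked at fork node Treatment ∈ conditioning set.
  P2: blocked at fork node Treatment ∈ conditioning set.
  P3: blocked at fork node Biomarker ∈ conditioning set.
{Biomarker, Treatment} contains no descendant of AgeGroup and blocks every backdoor path.
Every element of {Biomarker, Treatment} is needed (dropping Biomarker leaves P3 open; dropping Treatment leaves P1 open), so no proper subset is valid.
Among all size-2 subsets of the eligible variables, only {Biomarker, Treatment} blocks every backdoor path, so it is the unique smallest valid adjustment set.

{Biomarker, Treatment}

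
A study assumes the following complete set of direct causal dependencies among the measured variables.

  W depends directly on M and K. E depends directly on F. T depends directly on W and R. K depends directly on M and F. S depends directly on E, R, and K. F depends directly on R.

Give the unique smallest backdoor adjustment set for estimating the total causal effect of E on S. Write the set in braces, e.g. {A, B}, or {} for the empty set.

Variables eligible for adjustment (non-descendants of E, excluding E and S): {F, K, M, R, T, W}.
Backdoor paths from E to S:
  P1: E <- F <- R -> S
  P2: E <- F <- R -> T <- W <- M -> K -> S
  P3: E <- F <- R -> T <- W <- K -> S
  P4: E <- F -> K <- M -> W -> T <- R -> S
  P5: E <- F -> K -> W -> T <- R -> S
  P6: E <- F -> K -> S
The empty set is not sufficient: P1 (E <- F <- R -> S) has no collider blocking it and no conditioned non-collider, so it is open.
Try {F}:
  P1: blocked at chain node F ∈ conditioning set.
  P2: blocked at chain node F ∈ conditioning set.
  P3: blocked at chain node F ∈ conditioning set.
  P4: blocked at fork node F ∈ conditioning set.
  P5: blocked at fork node F ∈ conditioning set.
  P6: blocked at fork node F ∈ conditioning set.
{F} contains no descendant of E and blocks every backdoor path.
No other singleton works — e.g. {R} leaves P6 open — so {F} is the unique smallest valid adjustment set.

{F}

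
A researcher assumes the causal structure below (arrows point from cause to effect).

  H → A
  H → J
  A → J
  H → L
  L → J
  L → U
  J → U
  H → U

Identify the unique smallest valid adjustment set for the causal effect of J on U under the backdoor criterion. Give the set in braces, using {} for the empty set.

Variables eligible for adjustment (non-descendants of J, excluding J and U): {A, H, L}.
Backdoor paths from J to U:
  P1: J <- H -> L -> U
  P2: J <- H -> U
  P3: J <- A <- H -> L -> U
  P4: J <- A <- H -> U
  P5: J <- L <- H -> U
  P6: J <- L -> U
The empty set is not sufficient: P1 (J <- H -> L -> U) has no collider blocking it and no conditioned non-collider, so it is open.
Try {H, L}:
  P1: blocked at fork node H ∈ conditioning set.
  P2: blocked at fork node H ∈ conditioning set.
  P3: blocked at fork node H ∈ conditioning set.
  P4: blocked at fork node H ∈ conditioning set.
  P5: blocked at chain node L ∈ conditioning set.
  P6: blocked at fork node L ∈ conditioning set.
{H, L} contains no descendant of J and blocks every backdoor path.
Every element of {H, L} is needed (dropping H leaves P2 open; dropping L leaves P6 open), so no proper subset is valid.
Among all size-2 subsets of the eligible variables, only {H, L} blocks every backdoor path, so it is the unique smallest valid adjustment set.

{H, L}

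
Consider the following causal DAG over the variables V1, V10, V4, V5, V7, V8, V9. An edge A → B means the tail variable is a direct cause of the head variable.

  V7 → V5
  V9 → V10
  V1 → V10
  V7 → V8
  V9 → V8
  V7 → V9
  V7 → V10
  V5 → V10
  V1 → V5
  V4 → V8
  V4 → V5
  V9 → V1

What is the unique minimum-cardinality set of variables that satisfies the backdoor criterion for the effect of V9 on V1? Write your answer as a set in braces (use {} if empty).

{}

Variables eligible for adjustment (non-descendants of V9, excluding V9 and V1): {V4, V7}.
Backdoor paths from V9 to V1:
  P1: V9 <- V7 -> V5 <- V1
  P2: V9 <- V7 -> V5 -> V10 <- V1
  P3: V9 <- V7 -> V8 <- V4 -> V5 <- V1
  P4: V9 <- V7 -> V8 <- V4 -> V5 -> V10 <- V1
  P5: V9 <- V7 -> V10 <- V1
  P6: V9 <- V7 -> V10 <- V5 <- V1
Each backdoor path contains an unconditioned collider, so every path is already blocked with the empty conditioning set:
  P1: blocked at collider V5 (neither it nor any descendant is in the conditioning set).
  P2: blocked at collider V10 (neither it nor any descendant is in the conditioning set).
  P3: blocked at collider V8 (neither it nor any descendant is in the conditioning set).
  P4: blocked at collider V8 (neither it nor any descendant is in the conditioning set).
  P5: blocked at collider V10 (neither it nor any descendant is in the conditioning set).
  P6: blocked at collider V10 (neither it nor any descendant is in the conditioning set).
The empty set is therefore the unique smallest valid set.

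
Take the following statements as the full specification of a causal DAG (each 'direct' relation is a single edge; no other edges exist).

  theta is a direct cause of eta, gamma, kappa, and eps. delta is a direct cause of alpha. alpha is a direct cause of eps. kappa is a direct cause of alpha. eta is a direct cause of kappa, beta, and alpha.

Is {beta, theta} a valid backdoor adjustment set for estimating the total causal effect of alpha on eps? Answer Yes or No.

Backdoor paths from alpha to eps (paths whose first edge points into alpha):
  P1: alpha <- eta <- theta -> eps
  P2: alpha <- eta -> kappa <- theta -> eps
  P3: alpha <- kappa <- theta -> eps
  P4: alpha <- kappa <- eta <- theta -> eps
Condition 1 (no descendant of alpha in the set): holds — descendants of alpha are {eps}; none are in {beta, theta}.
Condition 2 (every backdoor path blocked by {beta, theta}):
  P1: blocked at fork node theta ∈ conditioning set.
  P2: blocked at collider kappa (neither it nor any descendant is in the conditioning set).
  P3: blocked at fork node theta ∈ conditioning set.
  P4: blocked at fork node theta ∈ conditioning set.
{beta, theta} satisfies the backdoor criterion.

Yes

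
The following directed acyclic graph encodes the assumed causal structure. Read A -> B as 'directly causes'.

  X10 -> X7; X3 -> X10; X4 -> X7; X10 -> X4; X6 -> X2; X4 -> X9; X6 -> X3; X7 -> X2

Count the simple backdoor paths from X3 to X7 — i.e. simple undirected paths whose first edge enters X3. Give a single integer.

A backdoor path from X3 to X7 is any simple undirected path whose first edge points into X3 (i.e. leaves X3 via a parent).
Parents of X3: {X6}.
Enumerating:
  P1: X3 <- X6 -> X2 <- X7
That exhausts the simple backdoor paths. Count: 1.

1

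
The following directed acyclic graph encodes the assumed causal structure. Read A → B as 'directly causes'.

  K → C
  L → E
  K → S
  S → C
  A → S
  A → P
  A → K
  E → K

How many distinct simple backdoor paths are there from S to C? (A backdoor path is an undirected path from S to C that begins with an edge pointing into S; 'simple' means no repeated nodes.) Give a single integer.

A backdoor path from S to C is any simple undirected path whose first edge points into S (i.e. leaves S via a parent).
Parents of S: {A, K}.
Enumerating:
  P1: S <- A -> K -> C
  P2: S <- K -> C
That exhausts the simple backdoor paths. Count: 2.

2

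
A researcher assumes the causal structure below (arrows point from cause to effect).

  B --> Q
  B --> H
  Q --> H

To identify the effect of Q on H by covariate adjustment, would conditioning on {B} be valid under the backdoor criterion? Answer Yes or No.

Backdoor paths from Q to H (paths whose first edge points into Q):
  P1: Q <- B -> H
Condition 1 (no descendant of Q in the set): holds — descendants of Q are {H}; none are in {B}.
Condition 2 (every backdoor path blocked by {B}):
  P1: blocked at fork node B ∈ conditioning set.
{B} satisfies the backdoor criterion.

Yes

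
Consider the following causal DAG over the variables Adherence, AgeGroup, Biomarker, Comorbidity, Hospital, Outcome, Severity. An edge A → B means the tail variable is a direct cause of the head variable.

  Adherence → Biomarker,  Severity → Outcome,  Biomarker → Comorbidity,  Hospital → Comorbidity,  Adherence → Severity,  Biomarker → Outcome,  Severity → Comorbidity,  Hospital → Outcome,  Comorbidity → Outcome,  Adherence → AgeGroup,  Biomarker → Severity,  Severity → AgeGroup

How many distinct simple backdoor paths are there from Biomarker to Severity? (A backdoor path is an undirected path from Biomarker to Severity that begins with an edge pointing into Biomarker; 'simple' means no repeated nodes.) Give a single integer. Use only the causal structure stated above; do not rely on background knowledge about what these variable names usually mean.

A backdoor path from Biomarker to Severity is any simple undirected path whose first edge points into Biomarker (i.e. leaves Biomarker via a parent).
Parents of Biomarker: {Adherence}.
Enumerating:
  P1: Biomarker <- Adherence -> Severity
  P2: Biomarker <- Adherence -> AgeGroup <- Severity
That exhausts the simple backdoor paths. Count: 2.

2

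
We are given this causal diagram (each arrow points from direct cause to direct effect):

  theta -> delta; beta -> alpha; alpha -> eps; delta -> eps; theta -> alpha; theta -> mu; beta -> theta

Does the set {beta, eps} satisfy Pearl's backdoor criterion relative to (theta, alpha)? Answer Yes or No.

Backdoor paths from theta to alpha (paths whose first edge points into theta):
  P1: theta <- beta -> alpha
Condition 1 (no descendant of theta in the set): FAILS — eps is a descendant of theta.
Condition 2 (every backdoor path blocked by {beta, eps}):
  P1: blocked at fork node beta ∈ conditioning set.
{beta, eps} does not satisfy the backdoor criterion.

No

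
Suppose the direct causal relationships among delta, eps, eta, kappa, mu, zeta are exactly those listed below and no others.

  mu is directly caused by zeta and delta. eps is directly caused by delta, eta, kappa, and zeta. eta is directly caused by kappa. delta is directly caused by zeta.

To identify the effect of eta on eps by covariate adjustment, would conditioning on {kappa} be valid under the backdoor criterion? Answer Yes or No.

Backdoor paths from eta to eps (paths whose first edge points into eta):
  P1: eta <- kappa -> eps
Condition 1 (no descendant of eta in the set): holds — descendants of eta are {eps}; none are in {kappa}.
Condition 2 (every backdoor path blocked by {kappa}):
  P1: blocked at fork node kappa ∈ conditioning set.
{kappa} satisfies the backdoor criterion.

Yes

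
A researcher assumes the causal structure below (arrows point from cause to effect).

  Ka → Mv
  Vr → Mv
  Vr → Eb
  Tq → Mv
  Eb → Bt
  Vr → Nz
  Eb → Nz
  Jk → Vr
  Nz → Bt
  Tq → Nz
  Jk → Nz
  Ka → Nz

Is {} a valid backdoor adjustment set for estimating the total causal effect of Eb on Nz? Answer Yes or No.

No

Backdoor paths from Eb to Nz (paths whose first edge points into Eb):
  P1: Eb <- Vr <- Jk -> Nz
  P2: Eb <- Vr -> Mv <- Ka -> Nz
  P3: Eb <- Vr -> Mv <- Tq -> Nz
  P4: Eb <- Vr -> Nz
Condition 1 (no descendant of Eb in the set): holds — descendants of Eb are {Bt, Nz}; none are in {}.
Condition 2 (every backdoor path blocked by {}):
  P1: open — no interior node is in the conditioning set.
  P2: blocked at collider Mv (neither it nor any descendant is in the conditioning set).
  P3: blocked at collider Mv (neither it nor any descendant is in the conditioning set).
  P4: open — no interior node is in the conditioning set.
{} does not satisfy the backdoor criterion.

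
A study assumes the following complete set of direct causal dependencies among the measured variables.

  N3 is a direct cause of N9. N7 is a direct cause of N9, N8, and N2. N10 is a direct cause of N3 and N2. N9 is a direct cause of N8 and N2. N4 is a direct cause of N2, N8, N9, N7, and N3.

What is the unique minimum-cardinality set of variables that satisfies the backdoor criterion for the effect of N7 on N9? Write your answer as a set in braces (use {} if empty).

{N4}

Variables eligible for adjustment (non-descendants of N7, excluding N7 and N9): {N10, N3, N4}.
Backdoor paths from N7 to N9:
  P1: N7 <- N4 -> N3 <- N10 -> N2 <- N9
  P2: N7 <- N4 -> N3 -> N9
  P3: N7 <- N4 -> N9
  P4: N7 <- N4 -> N2 <- N10 -> N3 -> N9
  P5: N7 <- N4 -> N2 <- N9
  P6: N7 <- N4 -> N8 <- N9
The empty set is not sufficient: P2 (N7 <- N4 -> N3 -> N9) has no collider blocking it and no conditioned non-collider, so it is open.
Try {N4}:
  P1: blocked at fork node N4 ∈ conditioning set.
  P2: blocked at fork node N4 ∈ conditioning set.
  P3: blocked at fork node N4 ∈ conditioning set.
  P4: blocked at fork node N4 ∈ conditioning set.
  P5: blocked at fork node N4 ∈ conditioning set.
  P6: blocked at fork node N4 ∈ conditioning set.
{N4} contains no descendant of N7 and blocks every backdoor path.
No other singleton works — e.g. {N10} leaves P2 open — so {N4} is the unique smallest valid adjustment set.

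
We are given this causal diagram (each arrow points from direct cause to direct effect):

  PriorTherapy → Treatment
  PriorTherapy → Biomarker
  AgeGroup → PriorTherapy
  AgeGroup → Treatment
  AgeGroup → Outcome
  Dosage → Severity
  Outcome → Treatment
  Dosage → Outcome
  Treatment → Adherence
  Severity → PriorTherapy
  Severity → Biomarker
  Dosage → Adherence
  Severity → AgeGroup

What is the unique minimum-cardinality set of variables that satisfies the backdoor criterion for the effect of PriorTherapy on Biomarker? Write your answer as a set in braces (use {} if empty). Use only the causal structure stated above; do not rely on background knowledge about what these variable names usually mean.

Variables eligible for adjustment (non-descendants of PriorTherapy, excluding PriorTherapy and Biomarker): {AgeGroup, Dosage, Outcome, Severity}.
Backdoor paths from PriorTherapy to Biomarker:
  P1: PriorTherapy <- Severity -> Biomarker
  P2: PriorTherapy <- AgeGroup <- Severity -> Biomarker
  P3: PriorTherapy <- AgeGroup -> Outcome <- Dosage -> Severity -> Biomarker
  P4: PriorTherapy <- AgeGroup -> Outcome -> Treatment -> Adherence <- Dosage -> Severity -> Biomarker
  P5: PriorTherapy <- AgeGroup -> Treatment <- Outcome <- Dosage -> Severity -> Biomarker
  P6: PriorTherapy <- AgeGroup -> Treatment -> Adherence <- Dosage -> Severity -> Biomarker
The empty set is not sufficient: P1 (PriorTherapy <- Severity -> Biomarker) has no collider blocking it and no conditioned non-collider, so it is open.
Try {Severity}:
  P1: blocked at fork node Severity ∈ conditioning set.
  P2: blocked at fork node Severity ∈ conditioning set.
  P3: blocked at collider Outcome (neither it nor any descendant is in the conditioning set).
  P4: blocked at collider Adherence (neither it nor any descendant is in the conditioning set).
  P5: blocked at collider Treatment (neither it nor any descendant is in the conditioning set).
  P6: blocked at collider Adherence (neither it nor any descendant is in the conditioning set).
{Severity} contains no descendant of PriorTherapy and blocks every backdoor path.
No other singleton works — e.g. {Dosage} leaves P1 open — so {Severity} is the unique smallest valid adjustment set.

{Severity}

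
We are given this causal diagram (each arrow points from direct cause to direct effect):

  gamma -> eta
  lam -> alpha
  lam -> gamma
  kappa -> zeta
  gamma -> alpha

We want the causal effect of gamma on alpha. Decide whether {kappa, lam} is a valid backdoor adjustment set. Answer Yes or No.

Backdoor paths from gamma to alpha (paths whose first edge points into gamma):
  P1: gamma <- lam -> alpha
Condition 1 (no descendant of gamma in the set): holds — descendants of gamma are {alpha, eta}; none are in {kappa, lam}.
Condition 2 (every backdoor path blocked by {kappa, lam}):
  P1: blocked at fork node lam ∈ conditioning set.
{kappa, lam} satisfies the backdoor criterion.

Yes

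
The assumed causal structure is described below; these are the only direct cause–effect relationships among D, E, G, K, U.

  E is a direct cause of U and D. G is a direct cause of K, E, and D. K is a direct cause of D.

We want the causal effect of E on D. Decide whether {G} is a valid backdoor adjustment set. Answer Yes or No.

Yes

Backdoor paths from E to D (paths whose first edge points into E):
  P1: E <- G -> K -> D
  P2: E <- G -> D
Condition 1 (no descendant of E in the set): holds — descendants of E are {D, U}; none are in {G}.
Condition 2 (every backdoor path blocked by {G}):
  P1: blocked at fork node G ∈ conditioning set.
  P2: blocked at fork node G ∈ conditioning set.
{G} satisfies the backdoor criterion.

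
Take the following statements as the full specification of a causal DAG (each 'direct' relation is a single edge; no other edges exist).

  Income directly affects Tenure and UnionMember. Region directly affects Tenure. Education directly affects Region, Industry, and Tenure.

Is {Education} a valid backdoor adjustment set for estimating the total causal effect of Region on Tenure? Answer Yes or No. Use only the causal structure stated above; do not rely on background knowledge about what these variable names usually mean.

Backdoor paths from Region to Tenure (paths whose first edge points into Region):
  P1: Region <- Education -> Tenure
Condition 1 (no descendant of Region in the set): holds — descendants of Region are {Tenure}; none are in {Education}.
Condition 2 (every backdoor path blocked by {Education}):
  P1: blocked at fork node Education ∈ conditioning set.
{Education} satisfies the backdoor criterion.

Yes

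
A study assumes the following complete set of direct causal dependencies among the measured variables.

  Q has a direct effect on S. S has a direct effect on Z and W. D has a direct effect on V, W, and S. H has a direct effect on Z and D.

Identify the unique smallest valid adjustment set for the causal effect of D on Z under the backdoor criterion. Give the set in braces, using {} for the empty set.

{H}

Variables eligible for adjustment (non-descendants of D, excluding D and Z): {H, Q}.
Backdoor paths from D to Z:
  P1: D <- H -> Z
The empty set is not sufficient: P1 (D <- H -> Z) has no collider blocking it and no conditioned non-collider, so it is open.
Try {H}:
  P1: blocked at fork node H ∈ conditioning set.
{H} contains no descendant of D and blocks every backdoor path.
No other singleton works — e.g. {Q} leaves P1 open — so {H} is the unique smallest valid adjustment set.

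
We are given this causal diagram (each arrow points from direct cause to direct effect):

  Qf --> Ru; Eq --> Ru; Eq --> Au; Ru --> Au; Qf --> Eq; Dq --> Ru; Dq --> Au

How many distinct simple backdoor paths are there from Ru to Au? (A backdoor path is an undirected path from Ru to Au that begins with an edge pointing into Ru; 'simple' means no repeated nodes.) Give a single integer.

3

A backdoor path from Ru to Au is any simple undirected path whose first edge points into Ru (i.e. leaves Ru via a parent).
Parents of Ru: {Dq, Eq, Qf}.
Enumerating:
  P1: Ru <- Qf -> Eq -> Au
  P2: Ru <- Eq -> Au
  P3: Ru <- Dq -> Au
That exhausts the simple backdoor paths. Count: 3.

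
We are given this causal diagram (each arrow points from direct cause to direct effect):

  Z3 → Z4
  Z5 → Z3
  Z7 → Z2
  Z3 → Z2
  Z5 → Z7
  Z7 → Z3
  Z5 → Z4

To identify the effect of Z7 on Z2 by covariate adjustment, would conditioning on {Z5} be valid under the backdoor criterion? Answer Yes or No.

Backdoor paths from Z7 to Z2 (paths whose first edge points into Z7):
  P1: Z7 <- Z5 -> Z3 -> Z2
  P2: Z7 <- Z5 -> Z4 <- Z3 -> Z2
Condition 1 (no descendant of Z7 in the set): holds — descendants of Z7 are {Z2, Z3, Z4}; none are in {Z5}.
Condition 2 (every backdoor path blocked by {Z5}):
  P1: blocked at fork node Z5 ∈ conditioning set.
  P2: blocked at fork node Z5 ∈ conditioning set.
{Z5} satisfies the backdoor criterion.

Yes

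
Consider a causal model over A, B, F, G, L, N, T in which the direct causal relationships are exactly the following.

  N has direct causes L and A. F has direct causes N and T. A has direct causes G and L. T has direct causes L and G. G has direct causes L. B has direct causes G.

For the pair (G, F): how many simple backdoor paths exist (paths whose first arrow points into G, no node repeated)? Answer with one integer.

3

A backdoor path from G to F is any simple undirected path whose first edge points into G (i.e. leaves G via a parent).
Parents of G: {L}.
Enumerating:
  P1: G <- L -> A -> N -> F
  P2: G <- L -> N -> F
  P3: G <- L -> T -> F
That exhausts the simple backdoor paths. Count: 3.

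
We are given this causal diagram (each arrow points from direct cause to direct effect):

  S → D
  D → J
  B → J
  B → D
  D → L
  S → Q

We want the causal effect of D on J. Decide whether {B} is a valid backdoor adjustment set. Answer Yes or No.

Backdoor paths from D to J (paths whose first edge points into D):
  P1: D <- B -> J
Condition 1 (no descendant of D in the set): holds — descendants of D are {J, L}; none are in {B}.
Condition 2 (every backdoor path blocked by {B}):
  P1: blocked at fork node B ∈ conditioning set.
{B} satisfies the backdoor criterion.

Yes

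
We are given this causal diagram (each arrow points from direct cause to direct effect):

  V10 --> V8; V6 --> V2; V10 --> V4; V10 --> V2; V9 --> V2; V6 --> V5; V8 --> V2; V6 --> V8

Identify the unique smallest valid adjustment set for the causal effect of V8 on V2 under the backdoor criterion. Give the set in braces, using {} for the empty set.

{V10, V6}

Variables eligible for adjustment (non-descendants of V8, excluding V8 and V2): {V10, V4, V5, V6, V9}.
Backdoor paths from V8 to V2:
  P1: V8 <- V10 -> V2
  P2: V8 <- V6 -> V2
The empty set is not sufficient: P1 (V8 <- V10 -> V2) has no collider blocking it and no conditioned non-collider, so it is open.
Try {V10, V6}:
  P1: blocked at fork node V10 ∈ conditioning set.
  P2: blocked at fork node V6 ∈ conditioning set.
{V10, V6} contains no descendant of V8 and blocks every backdoor path.
Every element of {V10, V6} is needed (dropping V10 leaves P1 open; dropping V6 leaves P2 open), so no proper subset is valid.
Among all size-2 subsets of the eligible variables, only {V10, V6} blocks every backdoor path, so it is the unique smallest valid adjustment set.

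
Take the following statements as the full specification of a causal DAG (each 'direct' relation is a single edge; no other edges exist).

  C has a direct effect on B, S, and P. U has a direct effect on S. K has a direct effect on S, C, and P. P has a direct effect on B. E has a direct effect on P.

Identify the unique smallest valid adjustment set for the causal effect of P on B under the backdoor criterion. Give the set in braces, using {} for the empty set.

Variables eligible for adjustment (non-descendants of P, excluding P and B): {C, E, K, S, U}.
Backdoor paths from P to B:
  P1: P <- K -> C -> B
  P2: P <- K -> S <- C -> B
  P3: P <- C -> B
The empty set is not sufficient: P1 (P <- K -> C -> B) has no collider blocking it and no conditioned non-collider, so it is open.
Try {C}:
  P1: blocked at chain node C ∈ conditioning set.
  P2: blocked at collider S (neither it nor any descendant is in the conditioning set).
  P3: blocked at fork node C ∈ conditioning set.
{C} contains no descendant of P and blocks every backdoor path.
No other singleton works — e.g. {K} leaves P3 open — so {C} is the unique smallest valid adjustment set.

{C}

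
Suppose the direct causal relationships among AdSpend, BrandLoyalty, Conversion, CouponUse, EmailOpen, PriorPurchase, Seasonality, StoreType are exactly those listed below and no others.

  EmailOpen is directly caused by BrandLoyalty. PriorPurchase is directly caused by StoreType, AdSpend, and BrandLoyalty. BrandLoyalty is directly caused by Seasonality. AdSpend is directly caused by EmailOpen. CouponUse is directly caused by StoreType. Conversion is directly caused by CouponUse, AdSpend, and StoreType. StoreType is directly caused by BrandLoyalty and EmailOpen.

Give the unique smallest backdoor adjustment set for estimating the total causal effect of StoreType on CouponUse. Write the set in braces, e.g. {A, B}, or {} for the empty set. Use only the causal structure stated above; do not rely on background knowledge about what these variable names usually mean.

{}

Variables eligible for adjustment (non-descendants of StoreType, excluding StoreType and CouponUse): {AdSpend, BrandLoyalty, EmailOpen, Seasonality}.
Backdoor paths from StoreType to CouponUse:
  P1: StoreType <- BrandLoyalty -> EmailOpen -> AdSpend -> Conversion <- CouponUse
  P2: StoreType <- BrandLoyalty -> PriorPurchase <- AdSpend -> Conversion <- CouponUse
  P3: StoreType <- EmailOpen <- BrandLoyalty -> PriorPurchase <- AdSpend -> Conversion <- CouponUse
  P4: StoreType <- EmailOpen -> AdSpend -> Conversion <- CouponUse
Each backdoor path contains an unconditioned collider, so every path is already blocked with the empty conditioning set:
  P1: blocked at collider Conversion (neither it nor any descendant is in the conditioning set).
  P2: blocked at collider PriorPurchase (neither it nor any descendant is in the conditioning set).
  P3: blocked at collider PriorPurchase (neither it nor any descendant is in the conditioning set).
  P4: blocked at collider Conversion (neither it nor any descendant is in the conditioning set).
The empty set is therefore the unique smallest valid set.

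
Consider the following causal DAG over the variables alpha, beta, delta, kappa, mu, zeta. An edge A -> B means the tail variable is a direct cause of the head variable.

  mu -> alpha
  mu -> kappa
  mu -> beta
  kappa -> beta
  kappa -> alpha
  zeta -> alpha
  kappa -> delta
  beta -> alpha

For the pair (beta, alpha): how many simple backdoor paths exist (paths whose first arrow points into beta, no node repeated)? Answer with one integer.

4

A backdoor path from beta to alpha is any simple undirected path whose first edge points into beta (i.e. leaves beta via a parent).
Parents of beta: {kappa, mu}.
Enumerating:
  P1: beta <- mu -> kappa -> alpha
  P2: beta <- mu -> alpha
  P3: beta <- kappa <- mu -> alpha
  P4: beta <- kappa -> alpha
That exhausts the simple backdoor paths. Count: 4.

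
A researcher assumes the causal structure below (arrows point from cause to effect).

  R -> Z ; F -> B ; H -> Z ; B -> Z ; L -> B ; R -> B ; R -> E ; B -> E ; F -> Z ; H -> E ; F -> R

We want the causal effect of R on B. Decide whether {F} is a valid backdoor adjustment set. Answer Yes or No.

Yes

Backdoor paths from R to B (paths whose first edge points into R):
  P1: R <- F -> B
  P2: R <- F -> Z <- H -> E <- B
  P3: R <- F -> Z <- B
Condition 1 (no descendant of R in the set): holds — descendants of R are {B, E, Z}; none are in {F}.
Condition 2 (every backdoor path blocked by {F}):
  P1: blocked at fork node F ∈ conditioning set.
  P2: blocked at fork node F ∈ conditioning set.
  P3: blocked at fork node F ∈ conditioning set.
{F} satisfies the backdoor criterion.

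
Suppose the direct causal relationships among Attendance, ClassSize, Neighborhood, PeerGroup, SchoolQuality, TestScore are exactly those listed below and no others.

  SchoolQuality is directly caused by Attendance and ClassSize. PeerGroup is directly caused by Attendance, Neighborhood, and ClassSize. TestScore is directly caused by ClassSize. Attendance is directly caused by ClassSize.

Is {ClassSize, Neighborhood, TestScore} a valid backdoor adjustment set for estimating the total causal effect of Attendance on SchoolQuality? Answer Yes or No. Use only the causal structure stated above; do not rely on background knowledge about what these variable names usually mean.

Yes

Backdoor paths from Attendance to SchoolQuality (paths whose first edge points into Attendance):
  P1: Attendance <- ClassSize -> SchoolQuality
Condition 1 (no descendant of Attendance in the set): holds — descendants of Attendance are {PeerGroup, SchoolQuality}; none are in {ClassSize, Neighborhood, TestScore}.
Condition 2 (every backdoor path blocked by {ClassSize, Neighborhood, TestScore}):
  P1: blocked at fork node ClassSize ∈ conditioning set.
{ClassSize, Neighborhood, TestScore} satisfies the backdoor criterion.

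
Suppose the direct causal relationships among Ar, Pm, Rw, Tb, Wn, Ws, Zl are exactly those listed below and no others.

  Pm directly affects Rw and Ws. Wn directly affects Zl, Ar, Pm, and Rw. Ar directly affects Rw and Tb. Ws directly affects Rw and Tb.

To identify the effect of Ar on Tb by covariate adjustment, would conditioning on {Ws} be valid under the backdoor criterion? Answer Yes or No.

Yes

Backdoor paths from Ar to Tb (paths whose first edge points into Ar):
  P1: Ar <- Wn -> Pm -> Ws -> Tb
  P2: Ar <- Wn -> Pm -> Rw <- Ws -> Tb
  P3: Ar <- Wn -> Rw <- Pm -> Ws -> Tb
  P4: Ar <- Wn -> Rw <- Ws -> Tb
Condition 1 (no descendant of Ar in the set): holds — descendants of Ar are {Rw, Tb}; none are in {Ws}.
Condition 2 (every backdoor path blocked by {Ws}):
  P1: blocked at chain node Ws ∈ conditioning set.
  P2: blocked at collider Rw (neither it nor any descendant is in the conditioning set).
  P3: blocked at collider Rw (neither it nor any descendant is in the conditioning set).
  P4: blocked at collider Rw (neither it nor any descendant is in the conditioning set).
{Ws} satisfies the backdoor criterion.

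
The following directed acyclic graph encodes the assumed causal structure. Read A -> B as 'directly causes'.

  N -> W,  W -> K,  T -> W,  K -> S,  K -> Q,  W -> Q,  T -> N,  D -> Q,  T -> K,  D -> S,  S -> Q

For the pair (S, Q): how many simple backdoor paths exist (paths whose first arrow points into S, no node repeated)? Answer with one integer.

A backdoor path from S to Q is any simple undirected path whose first edge points into S (i.e. leaves S via a parent).
Parents of S: {D, K}.
Enumerating:
  P1: S <- K <- T -> N -> W -> Q
  P2: S <- K <- T -> W -> Q
  P3: S <- K <- W -> Q
  P4: S <- K -> Q
  P5: S <- D -> Q
That exhausts the simple backdoor paths. Count: 5.

5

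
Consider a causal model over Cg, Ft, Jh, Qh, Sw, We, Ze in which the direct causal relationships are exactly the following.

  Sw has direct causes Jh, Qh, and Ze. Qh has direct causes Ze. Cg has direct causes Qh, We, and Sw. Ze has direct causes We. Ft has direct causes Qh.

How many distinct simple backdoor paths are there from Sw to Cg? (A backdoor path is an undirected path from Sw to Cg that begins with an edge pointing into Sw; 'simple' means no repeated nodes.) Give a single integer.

4

A backdoor path from Sw to Cg is any simple undirected path whose first edge points into Sw (i.e. leaves Sw via a parent).
Parents of Sw: {Jh, Qh, Ze}.
Enumerating:
  P1: Sw <- Ze <- We -> Cg
  P2: Sw <- Ze -> Qh -> Cg
  P3: Sw <- Qh <- Ze <- We -> Cg
  P4: Sw <- Qh -> Cg
That exhausts the simple backdoor paths. Count: 4.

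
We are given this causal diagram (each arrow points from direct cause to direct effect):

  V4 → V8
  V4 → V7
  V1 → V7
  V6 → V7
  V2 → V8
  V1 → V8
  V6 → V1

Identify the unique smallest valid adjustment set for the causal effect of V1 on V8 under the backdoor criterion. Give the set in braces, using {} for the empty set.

{}

Variables eligible for adjustment (non-descendants of V1, excluding V1 and V8): {V2, V4, V6}.
Backdoor paths from V1 to V8:
  P1: V1 <- V6 -> V7 <- V4 -> V8
Each backdoor path contains an unconditioned collider, so every path is already blocked with the empty conditioning set:
  P1: blocked at collider V7 (neither it nor any descendant is in the conditioning set).
The empty set is therefore the unique smallest valid set.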